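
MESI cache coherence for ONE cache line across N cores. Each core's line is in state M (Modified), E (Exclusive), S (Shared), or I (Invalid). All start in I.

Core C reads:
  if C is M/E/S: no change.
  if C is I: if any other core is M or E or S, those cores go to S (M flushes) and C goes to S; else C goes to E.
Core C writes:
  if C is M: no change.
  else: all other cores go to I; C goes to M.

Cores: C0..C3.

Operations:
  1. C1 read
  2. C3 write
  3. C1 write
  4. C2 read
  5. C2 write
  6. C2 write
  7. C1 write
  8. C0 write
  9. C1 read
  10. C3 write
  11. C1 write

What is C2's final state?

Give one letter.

Op 1: C1 read [C1 read from I: no other sharers -> C1=E (exclusive)] -> [I,E,I,I]
Op 2: C3 write [C3 write: invalidate ['C1=E'] -> C3=M] -> [I,I,I,M]
Op 3: C1 write [C1 write: invalidate ['C3=M'] -> C1=M] -> [I,M,I,I]
Op 4: C2 read [C2 read from I: others=['C1=M'] -> C2=S, others downsized to S] -> [I,S,S,I]
Op 5: C2 write [C2 write: invalidate ['C1=S'] -> C2=M] -> [I,I,M,I]
Op 6: C2 write [C2 write: already M (modified), no change] -> [I,I,M,I]
Op 7: C1 write [C1 write: invalidate ['C2=M'] -> C1=M] -> [I,M,I,I]
Op 8: C0 write [C0 write: invalidate ['C1=M'] -> C0=M] -> [M,I,I,I]
Op 9: C1 read [C1 read from I: others=['C0=M'] -> C1=S, others downsized to S] -> [S,S,I,I]
Op 10: C3 write [C3 write: invalidate ['C0=S', 'C1=S'] -> C3=M] -> [I,I,I,M]
Op 11: C1 write [C1 write: invalidate ['C3=M'] -> C1=M] -> [I,M,I,I]

Answer: I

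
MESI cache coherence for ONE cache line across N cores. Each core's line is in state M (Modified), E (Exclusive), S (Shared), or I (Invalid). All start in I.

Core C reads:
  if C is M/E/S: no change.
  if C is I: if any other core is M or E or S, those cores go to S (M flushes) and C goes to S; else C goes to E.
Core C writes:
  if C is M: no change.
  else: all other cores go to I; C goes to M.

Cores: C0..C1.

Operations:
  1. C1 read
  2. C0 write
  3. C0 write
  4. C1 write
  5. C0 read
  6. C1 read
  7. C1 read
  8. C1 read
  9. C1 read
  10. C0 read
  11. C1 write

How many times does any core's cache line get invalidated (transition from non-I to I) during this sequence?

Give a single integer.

Op 1: C1 read [C1 read from I: no other sharers -> C1=E (exclusive)] -> [I,E] (invalidations this op: 0; running total: 0)
Op 2: C0 write [C0 write: invalidate ['C1=E'] -> C0=M] -> [M,I] (invalidations this op: 1; running total: 1)
Op 3: C0 write [C0 write: already M (modified), no change] -> [M,I] (invalidations this op: 0; running total: 1)
Op 4: C1 write [C1 write: invalidate ['C0=M'] -> C1=M] -> [I,M] (invalidations this op: 1; running total: 2)
Op 5: C0 read [C0 read from I: others=['C1=M'] -> C0=S, others downsized to S] -> [S,S] (invalidations this op: 0; running total: 2)
Op 6: C1 read [C1 read: already in S, no change] -> [S,S] (invalidations this op: 0; running total: 2)
Op 7: C1 read [C1 read: already in S, no change] -> [S,S] (invalidations this op: 0; running total: 2)
Op 8: C1 read [C1 read: already in S, no change] -> [S,S] (invalidations this op: 0; running total: 2)
Op 9: C1 read [C1 read: already in S, no change] -> [S,S] (invalidations this op: 0; running total: 2)
Op 10: C0 read [C0 read: already in S, no change] -> [S,S] (invalidations this op: 0; running total: 2)
Op 11: C1 write [C1 write: invalidate ['C0=S'] -> C1=M] -> [I,M] (invalidations this op: 1; running total: 3)

Answer: 3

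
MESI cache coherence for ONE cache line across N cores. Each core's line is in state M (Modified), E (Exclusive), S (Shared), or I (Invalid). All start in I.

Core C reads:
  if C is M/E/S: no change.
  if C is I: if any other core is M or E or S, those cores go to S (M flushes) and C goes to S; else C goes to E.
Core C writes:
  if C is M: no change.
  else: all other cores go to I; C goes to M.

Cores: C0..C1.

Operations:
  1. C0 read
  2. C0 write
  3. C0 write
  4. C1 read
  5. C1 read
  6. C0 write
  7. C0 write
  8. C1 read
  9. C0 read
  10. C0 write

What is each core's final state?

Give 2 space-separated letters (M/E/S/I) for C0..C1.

Answer: M I

Derivation:
Op 1: C0 read [C0 read from I: no other sharers -> C0=E (exclusive)] -> [E,I]
Op 2: C0 write [C0 write: invalidate none -> C0=M] -> [M,I]
Op 3: C0 write [C0 write: already M (modified), no change] -> [M,I]
Op 4: C1 read [C1 read from I: others=['C0=M'] -> C1=S, others downsized to S] -> [S,S]
Op 5: C1 read [C1 read: already in S, no change] -> [S,S]
Op 6: C0 write [C0 write: invalidate ['C1=S'] -> C0=M] -> [M,I]
Op 7: C0 write [C0 write: already M (modified), no change] -> [M,I]
Op 8: C1 read [C1 read from I: others=['C0=M'] -> C1=S, others downsized to S] -> [S,S]
Op 9: C0 read [C0 read: already in S, no change] -> [S,S]
Op 10: C0 write [C0 write: invalidate ['C1=S'] -> C0=M] -> [M,I]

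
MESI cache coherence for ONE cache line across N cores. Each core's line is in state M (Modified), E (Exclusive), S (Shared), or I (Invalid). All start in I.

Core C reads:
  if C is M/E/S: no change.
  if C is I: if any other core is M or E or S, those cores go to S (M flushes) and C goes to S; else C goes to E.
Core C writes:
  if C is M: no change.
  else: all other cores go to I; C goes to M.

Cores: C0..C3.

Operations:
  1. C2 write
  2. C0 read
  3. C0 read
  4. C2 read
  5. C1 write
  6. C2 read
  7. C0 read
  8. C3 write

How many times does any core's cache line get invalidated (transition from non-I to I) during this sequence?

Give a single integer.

Answer: 5

Derivation:
Op 1: C2 write [C2 write: invalidate none -> C2=M] -> [I,I,M,I] (invalidations this op: 0; running total: 0)
Op 2: C0 read [C0 read from I: others=['C2=M'] -> C0=S, others downsized to S] -> [S,I,S,I] (invalidations this op: 0; running total: 0)
Op 3: C0 read [C0 read: already in S, no change] -> [S,I,S,I] (invalidations this op: 0; running total: 0)
Op 4: C2 read [C2 read: already in S, no change] -> [S,I,S,I] (invalidations this op: 0; running total: 0)
Op 5: C1 write [C1 write: invalidate ['C0=S', 'C2=S'] -> C1=M] -> [I,M,I,I] (invalidations this op: 2; running total: 2)
Op 6: C2 read [C2 read from I: others=['C1=M'] -> C2=S, others downsized to S] -> [I,S,S,I] (invalidations this op: 0; running total: 2)
Op 7: C0 read [C0 read from I: others=['C1=S', 'C2=S'] -> C0=S, others downsized to S] -> [S,S,S,I] (invalidations this op: 0; running total: 2)
Op 8: C3 write [C3 write: invalidate ['C0=S', 'C1=S', 'C2=S'] -> C3=M] -> [I,I,I,M] (invalidations this op: 3; running total: 5)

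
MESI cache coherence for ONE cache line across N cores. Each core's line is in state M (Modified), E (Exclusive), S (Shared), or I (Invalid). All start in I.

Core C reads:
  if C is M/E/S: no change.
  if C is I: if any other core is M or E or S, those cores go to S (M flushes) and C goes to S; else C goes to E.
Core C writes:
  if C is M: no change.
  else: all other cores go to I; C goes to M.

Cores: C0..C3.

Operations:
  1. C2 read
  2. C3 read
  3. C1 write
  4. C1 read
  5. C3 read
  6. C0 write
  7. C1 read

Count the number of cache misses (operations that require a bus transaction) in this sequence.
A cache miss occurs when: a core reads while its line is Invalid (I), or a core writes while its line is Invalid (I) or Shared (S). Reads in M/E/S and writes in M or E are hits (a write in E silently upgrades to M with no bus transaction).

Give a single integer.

Answer: 6

Derivation:
Op 1: C2 read [C2 read from I: no other sharers -> C2=E (exclusive)] -> [I,I,E,I] [MISS #1: read from I]
Op 2: C3 read [C3 read from I: others=['C2=E'] -> C3=S, others downsized to S] -> [I,I,S,S] [MISS #2: read from I]
Op 3: C1 write [C1 write: invalidate ['C2=S', 'C3=S'] -> C1=M] -> [I,M,I,I] [MISS #3: write from I]
Op 4: C1 read [C1 read: already in M, no change] -> [I,M,I,I] [hit: read from M]
Op 5: C3 read [C3 read from I: others=['C1=M'] -> C3=S, others downsized to S] -> [I,S,I,S] [MISS #4: read from I]
Op 6: C0 write [C0 write: invalidate ['C1=S', 'C3=S'] -> C0=M] -> [M,I,I,I] [MISS #5: write from I]
Op 7: C1 read [C1 read from I: others=['C0=M'] -> C1=S, others downsized to S] -> [S,S,I,I] [MISS #6: read from I]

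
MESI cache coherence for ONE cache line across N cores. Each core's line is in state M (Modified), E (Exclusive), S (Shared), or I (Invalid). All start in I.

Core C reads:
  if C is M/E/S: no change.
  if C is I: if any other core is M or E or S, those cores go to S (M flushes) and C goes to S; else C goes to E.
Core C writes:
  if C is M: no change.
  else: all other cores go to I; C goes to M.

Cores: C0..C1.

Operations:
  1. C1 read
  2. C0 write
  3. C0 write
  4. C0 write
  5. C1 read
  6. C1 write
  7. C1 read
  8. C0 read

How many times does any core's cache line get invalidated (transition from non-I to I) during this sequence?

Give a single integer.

Op 1: C1 read [C1 read from I: no other sharers -> C1=E (exclusive)] -> [I,E] (invalidations this op: 0; running total: 0)
Op 2: C0 write [C0 write: invalidate ['C1=E'] -> C0=M] -> [M,I] (invalidations this op: 1; running total: 1)
Op 3: C0 write [C0 write: already M (modified), no change] -> [M,I] (invalidations this op: 0; running total: 1)
Op 4: C0 write [C0 write: already M (modified), no change] -> [M,I] (invalidations this op: 0; running total: 1)
Op 5: C1 read [C1 read from I: others=['C0=M'] -> C1=S, others downsized to S] -> [S,S] (invalidations this op: 0; running total: 1)
Op 6: C1 write [C1 write: invalidate ['C0=S'] -> C1=M] -> [I,M] (invalidations this op: 1; running total: 2)
Op 7: C1 read [C1 read: already in M, no change] -> [I,M] (invalidations this op: 0; running total: 2)
Op 8: C0 read [C0 read from I: others=['C1=M'] -> C0=S, others downsized to S] -> [S,S] (invalidations this op: 0; running total: 2)

Answer: 2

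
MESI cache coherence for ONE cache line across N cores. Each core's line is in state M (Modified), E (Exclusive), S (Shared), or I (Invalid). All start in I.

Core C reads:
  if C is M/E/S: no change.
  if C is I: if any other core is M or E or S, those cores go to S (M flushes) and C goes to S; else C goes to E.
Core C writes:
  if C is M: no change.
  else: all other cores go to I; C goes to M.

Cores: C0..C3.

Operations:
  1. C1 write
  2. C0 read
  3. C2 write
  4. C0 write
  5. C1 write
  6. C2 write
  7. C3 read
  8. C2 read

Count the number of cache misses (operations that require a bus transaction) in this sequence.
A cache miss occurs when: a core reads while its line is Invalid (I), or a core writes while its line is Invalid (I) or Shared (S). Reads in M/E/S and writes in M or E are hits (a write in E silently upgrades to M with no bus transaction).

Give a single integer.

Op 1: C1 write [C1 write: invalidate none -> C1=M] -> [I,M,I,I] [MISS #1: write from I]
Op 2: C0 read [C0 read from I: others=['C1=M'] -> C0=S, others downsized to S] -> [S,S,I,I] [MISS #2: read from I]
Op 3: C2 write [C2 write: invalidate ['C0=S', 'C1=S'] -> C2=M] -> [I,I,M,I] [MISS #3: write from I]
Op 4: C0 write [C0 write: invalidate ['C2=M'] -> C0=M] -> [M,I,I,I] [MISS #4: write from I]
Op 5: C1 write [C1 write: invalidate ['C0=M'] -> C1=M] -> [I,M,I,I] [MISS #5: write from I]
Op 6: C2 write [C2 write: invalidate ['C1=M'] -> C2=M] -> [I,I,M,I] [MISS #6: write from I]
Op 7: C3 read [C3 read from I: others=['C2=M'] -> C3=S, others downsized to S] -> [I,I,S,S] [MISS #7: read from I]
Op 8: C2 read [C2 read: already in S, no change] -> [I,I,S,S] [hit: read from S]

Answer: 7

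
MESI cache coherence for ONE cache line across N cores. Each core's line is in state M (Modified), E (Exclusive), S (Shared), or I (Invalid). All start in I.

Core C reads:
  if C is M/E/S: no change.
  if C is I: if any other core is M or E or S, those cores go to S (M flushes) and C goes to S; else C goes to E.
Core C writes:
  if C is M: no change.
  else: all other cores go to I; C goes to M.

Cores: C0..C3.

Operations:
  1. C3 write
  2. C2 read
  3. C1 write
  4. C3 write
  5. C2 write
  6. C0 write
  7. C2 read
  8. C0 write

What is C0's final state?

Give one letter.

Answer: M

Derivation:
Op 1: C3 write [C3 write: invalidate none -> C3=M] -> [I,I,I,M]
Op 2: C2 read [C2 read from I: others=['C3=M'] -> C2=S, others downsized to S] -> [I,I,S,S]
Op 3: C1 write [C1 write: invalidate ['C2=S', 'C3=S'] -> C1=M] -> [I,M,I,I]
Op 4: C3 write [C3 write: invalidate ['C1=M'] -> C3=M] -> [I,I,I,M]
Op 5: C2 write [C2 write: invalidate ['C3=M'] -> C2=M] -> [I,I,M,I]
Op 6: C0 write [C0 write: invalidate ['C2=M'] -> C0=M] -> [M,I,I,I]
Op 7: C2 read [C2 read from I: others=['C0=M'] -> C2=S, others downsized to S] -> [S,I,S,I]
Op 8: C0 write [C0 write: invalidate ['C2=S'] -> C0=M] -> [M,I,I,I]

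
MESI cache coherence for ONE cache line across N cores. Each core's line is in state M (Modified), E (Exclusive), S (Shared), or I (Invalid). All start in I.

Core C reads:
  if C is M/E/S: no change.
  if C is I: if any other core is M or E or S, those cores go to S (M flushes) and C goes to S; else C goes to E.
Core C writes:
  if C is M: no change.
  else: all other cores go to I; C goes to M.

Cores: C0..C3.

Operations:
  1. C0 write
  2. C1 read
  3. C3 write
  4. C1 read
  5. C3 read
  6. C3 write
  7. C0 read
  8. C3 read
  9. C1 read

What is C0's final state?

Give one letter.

Answer: S

Derivation:
Op 1: C0 write [C0 write: invalidate none -> C0=M] -> [M,I,I,I]
Op 2: C1 read [C1 read from I: others=['C0=M'] -> C1=S, others downsized to S] -> [S,S,I,I]
Op 3: C3 write [C3 write: invalidate ['C0=S', 'C1=S'] -> C3=M] -> [I,I,I,M]
Op 4: C1 read [C1 read from I: others=['C3=M'] -> C1=S, others downsized to S] -> [I,S,I,S]
Op 5: C3 read [C3 read: already in S, no change] -> [I,S,I,S]
Op 6: C3 write [C3 write: invalidate ['C1=S'] -> C3=M] -> [I,I,I,M]
Op 7: C0 read [C0 read from I: others=['C3=M'] -> C0=S, others downsized to S] -> [S,I,I,S]
Op 8: C3 read [C3 read: already in S, no change] -> [S,I,I,S]
Op 9: C1 read [C1 read from I: others=['C0=S', 'C3=S'] -> C1=S, others downsized to S] -> [S,S,I,S]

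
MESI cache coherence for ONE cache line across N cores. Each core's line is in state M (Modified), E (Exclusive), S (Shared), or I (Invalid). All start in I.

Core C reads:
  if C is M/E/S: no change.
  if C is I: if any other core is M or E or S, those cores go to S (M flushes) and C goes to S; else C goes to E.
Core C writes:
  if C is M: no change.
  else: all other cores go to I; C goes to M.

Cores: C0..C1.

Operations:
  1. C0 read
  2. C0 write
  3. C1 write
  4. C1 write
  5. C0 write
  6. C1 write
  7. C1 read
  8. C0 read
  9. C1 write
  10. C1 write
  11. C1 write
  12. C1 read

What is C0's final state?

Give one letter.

Answer: I

Derivation:
Op 1: C0 read [C0 read from I: no other sharers -> C0=E (exclusive)] -> [E,I]
Op 2: C0 write [C0 write: invalidate none -> C0=M] -> [M,I]
Op 3: C1 write [C1 write: invalidate ['C0=M'] -> C1=M] -> [I,M]
Op 4: C1 write [C1 write: already M (modified), no change] -> [I,M]
Op 5: C0 write [C0 write: invalidate ['C1=M'] -> C0=M] -> [M,I]
Op 6: C1 write [C1 write: invalidate ['C0=M'] -> C1=M] -> [I,M]
Op 7: C1 read [C1 read: already in M, no change] -> [I,M]
Op 8: C0 read [C0 read from I: others=['C1=M'] -> C0=S, others downsized to S] -> [S,S]
Op 9: C1 write [C1 write: invalidate ['C0=S'] -> C1=M] -> [I,M]
Op 10: C1 write [C1 write: already M (modified), no change] -> [I,M]
Op 11: C1 write [C1 write: already M (modified), no change] -> [I,M]
Op 12: C1 read [C1 read: already in M, no change] -> [I,M]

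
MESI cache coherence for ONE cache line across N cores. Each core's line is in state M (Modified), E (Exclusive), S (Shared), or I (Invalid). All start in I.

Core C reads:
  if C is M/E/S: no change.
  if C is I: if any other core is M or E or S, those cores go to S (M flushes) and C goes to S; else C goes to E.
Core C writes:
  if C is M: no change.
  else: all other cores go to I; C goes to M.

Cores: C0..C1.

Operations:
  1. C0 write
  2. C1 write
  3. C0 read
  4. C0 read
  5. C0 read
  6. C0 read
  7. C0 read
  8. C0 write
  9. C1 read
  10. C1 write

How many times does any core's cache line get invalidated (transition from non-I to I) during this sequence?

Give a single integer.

Answer: 3

Derivation:
Op 1: C0 write [C0 write: invalidate none -> C0=M] -> [M,I] (invalidations this op: 0; running total: 0)
Op 2: C1 write [C1 write: invalidate ['C0=M'] -> C1=M] -> [I,M] (invalidations this op: 1; running total: 1)
Op 3: C0 read [C0 read from I: others=['C1=M'] -> C0=S, others downsized to S] -> [S,S] (invalidations this op: 0; running total: 1)
Op 4: C0 read [C0 read: already in S, no change] -> [S,S] (invalidations this op: 0; running total: 1)
Op 5: C0 read [C0 read: already in S, no change] -> [S,S] (invalidations this op: 0; running total: 1)
Op 6: C0 read [C0 read: already in S, no change] -> [S,S] (invalidations this op: 0; running total: 1)
Op 7: C0 read [C0 read: already in S, no change] -> [S,S] (invalidations this op: 0; running total: 1)
Op 8: C0 write [C0 write: invalidate ['C1=S'] -> C0=M] -> [M,I] (invalidations this op: 1; running total: 2)
Op 9: C1 read [C1 read from I: others=['C0=M'] -> C1=S, others downsized to S] -> [S,S] (invalidations this op: 0; running total: 2)
Op 10: C1 write [C1 write: invalidate ['C0=S'] -> C1=M] -> [I,M] (invalidations this op: 1; running total: 3)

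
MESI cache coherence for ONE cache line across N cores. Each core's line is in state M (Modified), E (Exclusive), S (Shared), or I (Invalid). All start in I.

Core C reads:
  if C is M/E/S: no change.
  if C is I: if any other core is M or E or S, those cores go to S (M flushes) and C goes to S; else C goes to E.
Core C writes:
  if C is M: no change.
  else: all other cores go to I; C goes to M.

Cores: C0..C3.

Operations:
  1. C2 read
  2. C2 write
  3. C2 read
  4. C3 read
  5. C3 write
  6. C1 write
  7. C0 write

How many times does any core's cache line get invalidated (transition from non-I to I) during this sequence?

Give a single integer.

Answer: 3

Derivation:
Op 1: C2 read [C2 read from I: no other sharers -> C2=E (exclusive)] -> [I,I,E,I] (invalidations this op: 0; running total: 0)
Op 2: C2 write [C2 write: invalidate none -> C2=M] -> [I,I,M,I] (invalidations this op: 0; running total: 0)
Op 3: C2 read [C2 read: already in M, no change] -> [I,I,M,I] (invalidations this op: 0; running total: 0)
Op 4: C3 read [C3 read from I: others=['C2=M'] -> C3=S, others downsized to S] -> [I,I,S,S] (invalidations this op: 0; running total: 0)
Op 5: C3 write [C3 write: invalidate ['C2=S'] -> C3=M] -> [I,I,I,M] (invalidations this op: 1; running total: 1)
Op 6: C1 write [C1 write: invalidate ['C3=M'] -> C1=M] -> [I,M,I,I] (invalidations this op: 1; running total: 2)
Op 7: C0 write [C0 write: invalidate ['C1=M'] -> C0=M] -> [M,I,I,I] (invalidations this op: 1; running total: 3)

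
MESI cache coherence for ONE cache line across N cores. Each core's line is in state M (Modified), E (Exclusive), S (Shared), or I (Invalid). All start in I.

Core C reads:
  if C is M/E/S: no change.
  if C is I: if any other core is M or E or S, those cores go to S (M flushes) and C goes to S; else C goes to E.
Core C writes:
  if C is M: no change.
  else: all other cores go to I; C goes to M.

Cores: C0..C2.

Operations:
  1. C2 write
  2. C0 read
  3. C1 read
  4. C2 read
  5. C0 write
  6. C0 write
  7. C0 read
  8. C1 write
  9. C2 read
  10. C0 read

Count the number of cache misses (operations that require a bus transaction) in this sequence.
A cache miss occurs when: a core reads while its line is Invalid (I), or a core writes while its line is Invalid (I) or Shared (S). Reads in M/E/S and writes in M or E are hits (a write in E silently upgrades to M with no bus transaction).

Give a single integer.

Answer: 7

Derivation:
Op 1: C2 write [C2 write: invalidate none -> C2=M] -> [I,I,M] [MISS #1: write from I]
Op 2: C0 read [C0 read from I: others=['C2=M'] -> C0=S, others downsized to S] -> [S,I,S] [MISS #2: read from I]
Op 3: C1 read [C1 read from I: others=['C0=S', 'C2=S'] -> C1=S, others downsized to S] -> [S,S,S] [MISS #3: read from I]
Op 4: C2 read [C2 read: already in S, no change] -> [S,S,S] [hit: read from S]
Op 5: C0 write [C0 write: invalidate ['C1=S', 'C2=S'] -> C0=M] -> [M,I,I] [MISS #4: write from S]
Op 6: C0 write [C0 write: already M (modified), no change] -> [M,I,I] [hit: write from M]
Op 7: C0 read [C0 read: already in M, no change] -> [M,I,I] [hit: read from M]
Op 8: C1 write [C1 write: invalidate ['C0=M'] -> C1=M] -> [I,M,I] [MISS #5: write from I]
Op 9: C2 read [C2 read from I: others=['C1=M'] -> C2=S, others downsized to S] -> [I,S,S] [MISS #6: read from I]
Op 10: C0 read [C0 read from I: others=['C1=S', 'C2=S'] -> C0=S, others downsized to S] -> [S,S,S] [MISS #7: read from I]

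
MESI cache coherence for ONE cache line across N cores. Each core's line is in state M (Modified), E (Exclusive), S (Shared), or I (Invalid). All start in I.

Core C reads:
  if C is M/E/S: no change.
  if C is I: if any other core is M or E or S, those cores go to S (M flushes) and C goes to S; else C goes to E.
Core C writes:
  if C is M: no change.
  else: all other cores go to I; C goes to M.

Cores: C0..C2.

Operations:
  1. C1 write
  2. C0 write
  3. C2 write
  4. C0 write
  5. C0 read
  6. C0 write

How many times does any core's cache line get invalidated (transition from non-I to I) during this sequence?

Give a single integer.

Answer: 3

Derivation:
Op 1: C1 write [C1 write: invalidate none -> C1=M] -> [I,M,I] (invalidations this op: 0; running total: 0)
Op 2: C0 write [C0 write: invalidate ['C1=M'] -> C0=M] -> [M,I,I] (invalidations this op: 1; running total: 1)
Op 3: C2 write [C2 write: invalidate ['C0=M'] -> C2=M] -> [I,I,M] (invalidations this op: 1; running total: 2)
Op 4: C0 write [C0 write: invalidate ['C2=M'] -> C0=M] -> [M,I,I] (invalidations this op: 1; running total: 3)
Op 5: C0 read [C0 read: already in M, no change] -> [M,I,I] (invalidations this op: 0; running total: 3)
Op 6: C0 write [C0 write: already M (modified), no change] -> [M,I,I] (invalidations this op: 0; running total: 3)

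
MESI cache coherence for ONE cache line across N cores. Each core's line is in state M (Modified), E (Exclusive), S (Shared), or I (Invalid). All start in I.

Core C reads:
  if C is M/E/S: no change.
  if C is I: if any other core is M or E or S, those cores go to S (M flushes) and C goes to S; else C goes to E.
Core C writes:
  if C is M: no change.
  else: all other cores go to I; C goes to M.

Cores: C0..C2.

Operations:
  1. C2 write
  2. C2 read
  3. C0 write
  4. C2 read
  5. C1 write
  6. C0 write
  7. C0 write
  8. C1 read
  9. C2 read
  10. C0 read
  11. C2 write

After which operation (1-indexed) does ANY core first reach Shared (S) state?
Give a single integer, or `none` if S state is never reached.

Op 1: C2 write [C2 write: invalidate none -> C2=M] -> [I,I,M]
Op 2: C2 read [C2 read: already in M, no change] -> [I,I,M]
Op 3: C0 write [C0 write: invalidate ['C2=M'] -> C0=M] -> [M,I,I]
Op 4: C2 read [C2 read from I: others=['C0=M'] -> C2=S, others downsized to S] -> [S,I,S]
  -> First S state at op 4; remaining ops need not be traced.

Answer: 4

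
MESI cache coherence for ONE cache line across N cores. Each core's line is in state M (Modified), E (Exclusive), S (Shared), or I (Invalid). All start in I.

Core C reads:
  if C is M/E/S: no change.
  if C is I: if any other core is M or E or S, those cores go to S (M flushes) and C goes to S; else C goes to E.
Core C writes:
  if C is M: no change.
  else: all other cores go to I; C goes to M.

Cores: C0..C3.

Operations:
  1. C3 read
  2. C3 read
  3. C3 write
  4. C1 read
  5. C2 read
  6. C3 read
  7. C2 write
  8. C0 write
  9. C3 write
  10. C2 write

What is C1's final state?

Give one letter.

Op 1: C3 read [C3 read from I: no other sharers -> C3=E (exclusive)] -> [I,I,I,E]
Op 2: C3 read [C3 read: already in E, no change] -> [I,I,I,E]
Op 3: C3 write [C3 write: invalidate none -> C3=M] -> [I,I,I,M]
Op 4: C1 read [C1 read from I: others=['C3=M'] -> C1=S, others downsized to S] -> [I,S,I,S]
Op 5: C2 read [C2 read from I: others=['C1=S', 'C3=S'] -> C2=S, others downsized to S] -> [I,S,S,S]
Op 6: C3 read [C3 read: already in S, no change] -> [I,S,S,S]
Op 7: C2 write [C2 write: invalidate ['C1=S', 'C3=S'] -> C2=M] -> [I,I,M,I]
Op 8: C0 write [C0 write: invalidate ['C2=M'] -> C0=M] -> [M,I,I,I]
Op 9: C3 write [C3 write: invalidate ['C0=M'] -> C3=M] -> [I,I,I,M]
Op 10: C2 write [C2 write: invalidate ['C3=M'] -> C2=M] -> [I,I,M,I]

Answer: I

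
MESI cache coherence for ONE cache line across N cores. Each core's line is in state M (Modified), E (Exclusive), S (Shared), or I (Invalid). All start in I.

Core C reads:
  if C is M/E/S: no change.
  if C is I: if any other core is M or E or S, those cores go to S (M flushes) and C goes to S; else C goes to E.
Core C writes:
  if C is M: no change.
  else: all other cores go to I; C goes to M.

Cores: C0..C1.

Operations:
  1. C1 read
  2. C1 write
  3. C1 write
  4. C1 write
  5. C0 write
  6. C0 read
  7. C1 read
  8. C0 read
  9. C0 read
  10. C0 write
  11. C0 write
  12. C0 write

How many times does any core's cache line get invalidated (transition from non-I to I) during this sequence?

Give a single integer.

Op 1: C1 read [C1 read from I: no other sharers -> C1=E (exclusive)] -> [I,E] (invalidations this op: 0; running total: 0)
Op 2: C1 write [C1 write: invalidate none -> C1=M] -> [I,M] (invalidations this op: 0; running total: 0)
Op 3: C1 write [C1 write: already M (modified), no change] -> [I,M] (invalidations this op: 0; running total: 0)
Op 4: C1 write [C1 write: already M (modified), no change] -> [I,M] (invalidations this op: 0; running total: 0)
Op 5: C0 write [C0 write: invalidate ['C1=M'] -> C0=M] -> [M,I] (invalidations this op: 1; running total: 1)
Op 6: C0 read [C0 read: already in M, no change] -> [M,I] (invalidations this op: 0; running total: 1)
Op 7: C1 read [C1 read from I: others=['C0=M'] -> C1=S, others downsized to S] -> [S,S] (invalidations this op: 0; running total: 1)
Op 8: C0 read [C0 read: already in S, no change] -> [S,S] (invalidations this op: 0; running total: 1)
Op 9: C0 read [C0 read: already in S, no change] -> [S,S] (invalidations this op: 0; running total: 1)
Op 10: C0 write [C0 write: invalidate ['C1=S'] -> C0=M] -> [M,I] (invalidations this op: 1; running total: 2)
Op 11: C0 write [C0 write: already M (modified), no change] -> [M,I] (invalidations this op: 0; running total: 2)
Op 12: C0 write [C0 write: already M (modified), no change] -> [M,I] (invalidations this op: 0; running total: 2)

Answer: 2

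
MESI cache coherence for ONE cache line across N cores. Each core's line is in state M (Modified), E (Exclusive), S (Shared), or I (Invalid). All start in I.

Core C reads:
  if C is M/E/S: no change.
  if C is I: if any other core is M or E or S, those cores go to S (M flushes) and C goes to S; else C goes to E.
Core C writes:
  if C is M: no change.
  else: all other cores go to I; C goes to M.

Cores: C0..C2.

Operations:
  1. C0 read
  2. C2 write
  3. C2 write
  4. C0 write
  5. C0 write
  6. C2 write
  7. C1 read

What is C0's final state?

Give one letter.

Op 1: C0 read [C0 read from I: no other sharers -> C0=E (exclusive)] -> [E,I,I]
Op 2: C2 write [C2 write: invalidate ['C0=E'] -> C2=M] -> [I,I,M]
Op 3: C2 write [C2 write: already M (modified), no change] -> [I,I,M]
Op 4: C0 write [C0 write: invalidate ['C2=M'] -> C0=M] -> [M,I,I]
Op 5: C0 write [C0 write: already M (modified), no change] -> [M,I,I]
Op 6: C2 write [C2 write: invalidate ['C0=M'] -> C2=M] -> [I,I,M]
Op 7: C1 read [C1 read from I: others=['C2=M'] -> C1=S, others downsized to S] -> [I,S,S]

Answer: I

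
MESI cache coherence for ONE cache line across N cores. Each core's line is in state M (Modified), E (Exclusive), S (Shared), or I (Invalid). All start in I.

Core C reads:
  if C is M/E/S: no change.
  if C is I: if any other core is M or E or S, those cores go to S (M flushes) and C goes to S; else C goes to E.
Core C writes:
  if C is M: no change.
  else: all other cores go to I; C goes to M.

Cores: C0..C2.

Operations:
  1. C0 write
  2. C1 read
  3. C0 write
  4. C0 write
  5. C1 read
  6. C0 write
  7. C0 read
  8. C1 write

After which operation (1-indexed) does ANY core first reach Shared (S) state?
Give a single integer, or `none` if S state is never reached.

Answer: 2

Derivation:
Op 1: C0 write [C0 write: invalidate none -> C0=M] -> [M,I,I]
Op 2: C1 read [C1 read from I: others=['C0=M'] -> C1=S, others downsized to S] -> [S,S,I]
  -> First S state at op 2; remaining ops need not be traced.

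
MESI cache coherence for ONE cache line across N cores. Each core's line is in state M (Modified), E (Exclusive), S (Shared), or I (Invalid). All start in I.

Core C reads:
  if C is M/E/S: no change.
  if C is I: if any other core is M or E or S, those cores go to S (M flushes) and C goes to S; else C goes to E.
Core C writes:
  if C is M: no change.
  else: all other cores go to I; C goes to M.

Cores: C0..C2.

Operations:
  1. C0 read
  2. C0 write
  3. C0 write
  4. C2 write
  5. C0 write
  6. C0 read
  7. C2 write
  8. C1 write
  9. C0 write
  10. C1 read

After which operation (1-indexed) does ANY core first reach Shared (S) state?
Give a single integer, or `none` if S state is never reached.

Answer: 10

Derivation:
Op 1: C0 read [C0 read from I: no other sharers -> C0=E (exclusive)] -> [E,I,I]
Op 2: C0 write [C0 write: invalidate none -> C0=M] -> [M,I,I]
Op 3: C0 write [C0 write: already M (modified), no change] -> [M,I,I]
Op 4: C2 write [C2 write: invalidate ['C0=M'] -> C2=M] -> [I,I,M]
Op 5: C0 write [C0 write: invalidate ['C2=M'] -> C0=M] -> [M,I,I]
Op 6: C0 read [C0 read: already in M, no change] -> [M,I,I]
Op 7: C2 write [C2 write: invalidate ['C0=M'] -> C2=M] -> [I,I,M]
Op 8: C1 write [C1 write: invalidate ['C2=M'] -> C1=M] -> [I,M,I]
Op 9: C0 write [C0 write: invalidate ['C1=M'] -> C0=M] -> [M,I,I]
Op 10: C1 read [C1 read from I: others=['C0=M'] -> C1=S, others downsized to S] -> [S,S,I]
  -> First S state at op 10; remaining ops need not be traced.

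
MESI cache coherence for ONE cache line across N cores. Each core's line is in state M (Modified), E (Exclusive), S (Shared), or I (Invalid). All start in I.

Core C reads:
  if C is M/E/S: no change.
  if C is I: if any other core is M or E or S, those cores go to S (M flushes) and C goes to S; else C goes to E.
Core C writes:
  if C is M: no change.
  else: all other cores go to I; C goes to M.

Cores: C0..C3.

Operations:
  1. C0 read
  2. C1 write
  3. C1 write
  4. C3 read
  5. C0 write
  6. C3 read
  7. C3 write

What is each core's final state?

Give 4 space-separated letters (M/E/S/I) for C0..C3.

Answer: I I I M

Derivation:
Op 1: C0 read [C0 read from I: no other sharers -> C0=E (exclusive)] -> [E,I,I,I]
Op 2: C1 write [C1 write: invalidate ['C0=E'] -> C1=M] -> [I,M,I,I]
Op 3: C1 write [C1 write: already M (modified), no change] -> [I,M,I,I]
Op 4: C3 read [C3 read from I: others=['C1=M'] -> C3=S, others downsized to S] -> [I,S,I,S]
Op 5: C0 write [C0 write: invalidate ['C1=S', 'C3=S'] -> C0=M] -> [M,I,I,I]
Op 6: C3 read [C3 read from I: others=['C0=M'] -> C3=S, others downsized to S] -> [S,I,I,S]
Op 7: C3 write [C3 write: invalidate ['C0=S'] -> C3=M] -> [I,I,I,M]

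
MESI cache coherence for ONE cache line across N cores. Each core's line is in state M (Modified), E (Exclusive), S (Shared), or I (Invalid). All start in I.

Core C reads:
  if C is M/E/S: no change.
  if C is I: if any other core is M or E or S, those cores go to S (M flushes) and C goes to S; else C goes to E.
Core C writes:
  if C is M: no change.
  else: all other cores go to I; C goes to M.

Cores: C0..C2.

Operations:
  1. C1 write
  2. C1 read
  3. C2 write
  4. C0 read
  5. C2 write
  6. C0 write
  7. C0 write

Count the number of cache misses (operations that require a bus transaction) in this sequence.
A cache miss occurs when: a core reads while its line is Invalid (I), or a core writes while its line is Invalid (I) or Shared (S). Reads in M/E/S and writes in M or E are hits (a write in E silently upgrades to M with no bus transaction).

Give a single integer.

Op 1: C1 write [C1 write: invalidate none -> C1=M] -> [I,M,I] [MISS #1: write from I]
Op 2: C1 read [C1 read: already in M, no change] -> [I,M,I] [hit: read from M]
Op 3: C2 write [C2 write: invalidate ['C1=M'] -> C2=M] -> [I,I,M] [MISS #2: write from I]
Op 4: C0 read [C0 read from I: others=['C2=M'] -> C0=S, others downsized to S] -> [S,I,S] [MISS #3: read from I]
Op 5: C2 write [C2 write: invalidate ['C0=S'] -> C2=M] -> [I,I,M] [MISS #4: write from S]
Op 6: C0 write [C0 write: invalidate ['C2=M'] -> C0=M] -> [M,I,I] [MISS #5: write from I]
Op 7: C0 write [C0 write: already M (modified), no change] -> [M,I,I] [hit: write from M]

Answer: 5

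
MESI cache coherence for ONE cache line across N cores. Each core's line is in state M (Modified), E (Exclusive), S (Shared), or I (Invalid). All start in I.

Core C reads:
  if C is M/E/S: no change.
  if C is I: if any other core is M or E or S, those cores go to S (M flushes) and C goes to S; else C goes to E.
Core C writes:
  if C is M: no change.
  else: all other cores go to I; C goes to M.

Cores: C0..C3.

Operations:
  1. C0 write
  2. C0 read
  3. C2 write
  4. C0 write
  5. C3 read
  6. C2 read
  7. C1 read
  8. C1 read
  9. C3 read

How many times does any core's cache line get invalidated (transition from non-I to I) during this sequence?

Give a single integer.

Answer: 2

Derivation:
Op 1: C0 write [C0 write: invalidate none -> C0=M] -> [M,I,I,I] (invalidations this op: 0; running total: 0)
Op 2: C0 read [C0 read: already in M, no change] -> [M,I,I,I] (invalidations this op: 0; running total: 0)
Op 3: C2 write [C2 write: invalidate ['C0=M'] -> C2=M] -> [I,I,M,I] (invalidations this op: 1; running total: 1)
Op 4: C0 write [C0 write: invalidate ['C2=M'] -> C0=M] -> [M,I,I,I] (invalidations this op: 1; running total: 2)
Op 5: C3 read [C3 read from I: others=['C0=M'] -> C3=S, others downsized to S] -> [S,I,I,S] (invalidations this op: 0; running total: 2)
Op 6: C2 read [C2 read from I: others=['C0=S', 'C3=S'] -> C2=S, others downsized to S] -> [S,I,S,S] (invalidations this op: 0; running total: 2)
Op 7: C1 read [C1 read from I: others=['C0=S', 'C2=S', 'C3=S'] -> C1=S, others downsized to S] -> [S,S,S,S] (invalidations this op: 0; running total: 2)
Op 8: C1 read [C1 read: already in S, no change] -> [S,S,S,S] (invalidations this op: 0; running total: 2)
Op 9: C3 read [C3 read: already in S, no change] -> [S,S,S,S] (invalidations this op: 0; running total: 2)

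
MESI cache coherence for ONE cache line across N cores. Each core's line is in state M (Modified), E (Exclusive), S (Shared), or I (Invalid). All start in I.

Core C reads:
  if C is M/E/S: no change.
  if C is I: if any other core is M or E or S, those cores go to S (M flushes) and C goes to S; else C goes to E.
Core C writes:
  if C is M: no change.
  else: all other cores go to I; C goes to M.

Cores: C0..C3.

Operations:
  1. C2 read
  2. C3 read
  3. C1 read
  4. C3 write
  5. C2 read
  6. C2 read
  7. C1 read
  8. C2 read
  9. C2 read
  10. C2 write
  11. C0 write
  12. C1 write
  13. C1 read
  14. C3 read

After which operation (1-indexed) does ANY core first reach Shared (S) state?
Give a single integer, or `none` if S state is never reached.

Op 1: C2 read [C2 read from I: no other sharers -> C2=E (exclusive)] -> [I,I,E,I]
Op 2: C3 read [C3 read from I: others=['C2=E'] -> C3=S, others downsized to S] -> [I,I,S,S]
  -> First S state at op 2; remaining ops need not be traced.

Answer: 2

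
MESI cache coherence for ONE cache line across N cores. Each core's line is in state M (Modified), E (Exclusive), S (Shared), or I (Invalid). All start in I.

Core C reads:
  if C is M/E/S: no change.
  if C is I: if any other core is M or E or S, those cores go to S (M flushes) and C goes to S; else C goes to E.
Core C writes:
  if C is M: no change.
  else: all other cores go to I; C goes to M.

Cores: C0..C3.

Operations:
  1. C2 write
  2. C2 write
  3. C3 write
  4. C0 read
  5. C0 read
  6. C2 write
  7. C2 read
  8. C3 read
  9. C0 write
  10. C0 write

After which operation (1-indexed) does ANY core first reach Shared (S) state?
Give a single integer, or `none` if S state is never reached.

Op 1: C2 write [C2 write: invalidate none -> C2=M] -> [I,I,M,I]
Op 2: C2 write [C2 write: already M (modified), no change] -> [I,I,M,I]
Op 3: C3 write [C3 write: invalidate ['C2=M'] -> C3=M] -> [I,I,I,M]
Op 4: C0 read [C0 read from I: others=['C3=M'] -> C0=S, others downsized to S] -> [S,I,I,S]
  -> First S state at op 4; remaining ops need not be traced.

Answer: 4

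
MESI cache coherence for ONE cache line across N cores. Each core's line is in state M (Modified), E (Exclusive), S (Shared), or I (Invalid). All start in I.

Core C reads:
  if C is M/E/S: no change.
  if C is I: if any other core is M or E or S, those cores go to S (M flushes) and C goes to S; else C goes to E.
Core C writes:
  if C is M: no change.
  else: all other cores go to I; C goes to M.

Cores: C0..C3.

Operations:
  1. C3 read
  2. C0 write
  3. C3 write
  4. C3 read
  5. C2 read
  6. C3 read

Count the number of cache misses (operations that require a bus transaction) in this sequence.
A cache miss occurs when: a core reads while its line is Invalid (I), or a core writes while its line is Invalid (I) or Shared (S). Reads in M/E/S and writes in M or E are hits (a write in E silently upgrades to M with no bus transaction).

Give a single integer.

Op 1: C3 read [C3 read from I: no other sharers -> C3=E (exclusive)] -> [I,I,I,E] [MISS #1: read from I]
Op 2: C0 write [C0 write: invalidate ['C3=E'] -> C0=M] -> [M,I,I,I] [MISS #2: write from I]
Op 3: C3 write [C3 write: invalidate ['C0=M'] -> C3=M] -> [I,I,I,M] [MISS #3: write from I]
Op 4: C3 read [C3 read: already in M, no change] -> [I,I,I,M] [hit: read from M]
Op 5: C2 read [C2 read from I: others=['C3=M'] -> C2=S, others downsized to S] -> [I,I,S,S] [MISS #4: read from I]
Op 6: C3 read [C3 read: already in S, no change] -> [I,I,S,S] [hit: read from S]

Answer: 4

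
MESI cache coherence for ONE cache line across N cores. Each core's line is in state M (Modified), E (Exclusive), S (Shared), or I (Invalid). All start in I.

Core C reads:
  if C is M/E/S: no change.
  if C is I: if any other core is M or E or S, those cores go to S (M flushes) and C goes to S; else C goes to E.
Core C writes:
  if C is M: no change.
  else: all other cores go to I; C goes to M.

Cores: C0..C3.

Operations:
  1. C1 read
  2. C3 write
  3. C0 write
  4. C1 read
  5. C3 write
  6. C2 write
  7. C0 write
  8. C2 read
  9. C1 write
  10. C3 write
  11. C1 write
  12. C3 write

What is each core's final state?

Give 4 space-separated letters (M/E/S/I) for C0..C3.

Op 1: C1 read [C1 read from I: no other sharers -> C1=E (exclusive)] -> [I,E,I,I]
Op 2: C3 write [C3 write: invalidate ['C1=E'] -> C3=M] -> [I,I,I,M]
Op 3: C0 write [C0 write: invalidate ['C3=M'] -> C0=M] -> [M,I,I,I]
Op 4: C1 read [C1 read from I: others=['C0=M'] -> C1=S, others downsized to S] -> [S,S,I,I]
Op 5: C3 write [C3 write: invalidate ['C0=S', 'C1=S'] -> C3=M] -> [I,I,I,M]
Op 6: C2 write [C2 write: invalidate ['C3=M'] -> C2=M] -> [I,I,M,I]
Op 7: C0 write [C0 write: invalidate ['C2=M'] -> C0=M] -> [M,I,I,I]
Op 8: C2 read [C2 read from I: others=['C0=M'] -> C2=S, others downsized to S] -> [S,I,S,I]
Op 9: C1 write [C1 write: invalidate ['C0=S', 'C2=S'] -> C1=M] -> [I,M,I,I]
Op 10: C3 write [C3 write: invalidate ['C1=M'] -> C3=M] -> [I,I,I,M]
Op 11: C1 write [C1 write: invalidate ['C3=M'] -> C1=M] -> [I,M,I,I]
Op 12: C3 write [C3 write: invalidate ['C1=M'] -> C3=M] -> [I,I,I,M]

Answer: I I I M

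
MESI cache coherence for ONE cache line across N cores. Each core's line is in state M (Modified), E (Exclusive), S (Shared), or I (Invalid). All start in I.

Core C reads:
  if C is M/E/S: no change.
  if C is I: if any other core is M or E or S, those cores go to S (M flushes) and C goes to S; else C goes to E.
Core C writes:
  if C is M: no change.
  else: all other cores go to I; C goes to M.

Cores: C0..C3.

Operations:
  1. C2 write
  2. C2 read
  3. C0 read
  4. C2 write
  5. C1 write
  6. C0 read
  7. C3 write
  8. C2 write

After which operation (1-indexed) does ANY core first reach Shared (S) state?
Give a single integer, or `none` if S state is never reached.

Op 1: C2 write [C2 write: invalidate none -> C2=M] -> [I,I,M,I]
Op 2: C2 read [C2 read: already in M, no change] -> [I,I,M,I]
Op 3: C0 read [C0 read from I: others=['C2=M'] -> C0=S, others downsized to S] -> [S,I,S,I]
  -> First S state at op 3; remaining ops need not be traced.

Answer: 3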